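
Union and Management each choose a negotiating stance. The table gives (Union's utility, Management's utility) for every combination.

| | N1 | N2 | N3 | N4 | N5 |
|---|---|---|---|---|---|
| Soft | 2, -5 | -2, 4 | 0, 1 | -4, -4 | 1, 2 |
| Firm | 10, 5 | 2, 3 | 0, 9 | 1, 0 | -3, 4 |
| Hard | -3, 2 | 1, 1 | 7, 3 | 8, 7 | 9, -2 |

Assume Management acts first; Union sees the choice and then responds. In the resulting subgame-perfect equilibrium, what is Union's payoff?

Union best-responds to each possible Management move:
- N1: BR = Firm, leader payoff 5.
- N2: BR = Firm, leader payoff 3.
- N3: BR = Hard, leader payoff 3.
- N4: BR = Hard, leader payoff 7.
- N5: BR = Hard, leader payoff -2.
Management's induced payoffs are 5, 3, 3, 7, -2, so Management commits to N4. Subgame-perfect outcome: (Hard, N4) with payoffs (8, 7).

8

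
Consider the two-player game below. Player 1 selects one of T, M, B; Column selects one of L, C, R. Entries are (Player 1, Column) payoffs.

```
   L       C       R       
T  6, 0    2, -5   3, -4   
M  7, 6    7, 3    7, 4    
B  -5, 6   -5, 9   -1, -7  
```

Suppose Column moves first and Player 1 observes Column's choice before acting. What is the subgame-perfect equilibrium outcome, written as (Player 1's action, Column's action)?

(M, L)

Backward induction with Column moving first.
- L → Player 1 plays M (best of 6, 7, -5); Column gets 6.
- C → Player 1 plays M (best of 2, 7, -5); Column gets 3.
- R → Player 1 plays M (best of 3, 7, -1); Column gets 4.
Column's induced payoffs are 6, 3, 4, so Column commits to L. Subgame-perfect outcome: (M, L) with payoffs (7, 6).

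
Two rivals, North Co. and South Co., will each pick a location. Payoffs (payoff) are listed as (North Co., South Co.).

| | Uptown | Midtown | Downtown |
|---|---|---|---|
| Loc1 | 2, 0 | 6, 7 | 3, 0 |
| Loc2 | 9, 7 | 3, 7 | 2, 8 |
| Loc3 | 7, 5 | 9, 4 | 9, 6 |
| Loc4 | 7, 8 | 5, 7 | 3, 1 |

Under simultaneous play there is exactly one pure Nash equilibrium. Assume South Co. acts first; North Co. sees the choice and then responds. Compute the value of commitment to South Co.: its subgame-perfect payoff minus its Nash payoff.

Work backward from North Co.'s decision.
- Uptown → North Co. plays Loc2 (best of 2, 9, 7, 7); South Co. gets 7.
- Midtown → North Co. plays Loc3 (best of 6, 3, 9, 5); South Co. gets 4.
- Downtown → North Co. plays Loc3 (best of 3, 2, 9, 3); South Co. gets 6.
Maximizing over 7, 4, 6, South Co. chooses Uptown. Subgame-perfect outcome: (Loc2, Uptown) with payoffs (9, 7).
Under simultaneous play:
North Co.'s best replies: Uptown→Loc2; Midtown→Loc3; Downtown→Loc3.
South Co.'s best replies: Loc1→Midtown; Loc2→Downtown; Loc3→Downtown; Loc4→Uptown.
Only (Loc3, Downtown) has each player best-responding; Nash payoffs (9, 6).
South Co.'s commitment gain: 7 − 6 = 1.

1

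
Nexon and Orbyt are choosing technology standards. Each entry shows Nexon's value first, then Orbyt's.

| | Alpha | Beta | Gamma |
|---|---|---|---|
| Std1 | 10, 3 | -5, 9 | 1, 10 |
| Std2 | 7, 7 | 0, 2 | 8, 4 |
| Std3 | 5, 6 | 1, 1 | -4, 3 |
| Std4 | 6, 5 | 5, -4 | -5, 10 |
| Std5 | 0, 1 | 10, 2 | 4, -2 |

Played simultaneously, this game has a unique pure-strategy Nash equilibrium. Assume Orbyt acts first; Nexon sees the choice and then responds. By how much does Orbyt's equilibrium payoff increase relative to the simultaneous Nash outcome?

2

Nexon best-responds to each possible Orbyt move:
- Alpha: Nexon compares 10, 7, 5, 6, 0 and picks Std1; Orbyt would get 3.
- Beta: Nexon compares -5, 0, 1, 5, 10 and picks Std5; Orbyt would get 2.
- Gamma: Nexon compares 1, 8, -4, -5, 4 and picks Std2; Orbyt would get 4.
Among 3, 2, 4, the best is 4 at Gamma. Subgame-perfect outcome: (Std2, Gamma) with payoffs (8, 4).
Now find the simultaneous Nash equilibrium.
Nexon's best replies: Alpha→Std1; Beta→Std5; Gamma→Std2.
Orbyt's best replies: Std1→Gamma; Std2→Alpha; Std3→Alpha; Std4→Gamma; Std5→Beta.
The unique mutual best reply is (Std5, Beta), giving (10, 2).
Orbyt's commitment gain: 4 − 2 = 2.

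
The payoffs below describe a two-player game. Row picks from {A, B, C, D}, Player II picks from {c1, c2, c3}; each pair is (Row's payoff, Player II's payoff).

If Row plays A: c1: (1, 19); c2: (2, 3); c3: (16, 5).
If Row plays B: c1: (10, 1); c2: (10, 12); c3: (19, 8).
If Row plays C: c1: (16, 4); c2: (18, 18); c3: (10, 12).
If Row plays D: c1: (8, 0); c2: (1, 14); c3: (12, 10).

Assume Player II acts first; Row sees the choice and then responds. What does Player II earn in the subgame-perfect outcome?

Row best-responds to each possible Player II move:
- c1 → Row plays C (best of 1, 10, 16, 8); Player II gets 4.
- c2 → Row plays C (best of 2, 10, 18, 1); Player II gets 18.
- c3 → Row plays B (best of 16, 19, 10, 12); Player II gets 8.
Player II's induced payoffs are 4, 18, 8, so Player II commits to c2. Subgame-perfect outcome: (C, c2) with payoffs (18, 18).

18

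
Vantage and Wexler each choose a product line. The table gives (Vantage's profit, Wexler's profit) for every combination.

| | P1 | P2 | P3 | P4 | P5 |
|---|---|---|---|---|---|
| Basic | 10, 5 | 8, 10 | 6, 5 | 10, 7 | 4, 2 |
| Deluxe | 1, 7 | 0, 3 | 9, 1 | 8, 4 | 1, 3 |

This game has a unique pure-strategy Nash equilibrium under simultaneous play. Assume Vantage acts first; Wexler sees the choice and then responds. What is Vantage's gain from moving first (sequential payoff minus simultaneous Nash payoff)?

0

Wexler best-responds to each possible Vantage move:
- Basic: Wexler compares 5, 10, 5, 7, 2 and picks P2; Vantage would get 8.
- Deluxe: Wexler compares 7, 3, 1, 4, 3 and picks P1; Vantage would get 1.
Among 8, 1, the best is 8 at Basic. Subgame-perfect outcome: (Basic, P2) with payoffs (8, 10).
For the simultaneous game, intersect best replies.
Vantage's best replies: P1→Basic; P2→Basic; P3→Deluxe; P4→Basic; P5→Basic.
Wexler's best replies: Basic→P2; Deluxe→P1.
Only (Basic, P2) has each player best-responding; Nash payoffs (8, 10).
Vantage's commitment gain: 8 − 8 = 0.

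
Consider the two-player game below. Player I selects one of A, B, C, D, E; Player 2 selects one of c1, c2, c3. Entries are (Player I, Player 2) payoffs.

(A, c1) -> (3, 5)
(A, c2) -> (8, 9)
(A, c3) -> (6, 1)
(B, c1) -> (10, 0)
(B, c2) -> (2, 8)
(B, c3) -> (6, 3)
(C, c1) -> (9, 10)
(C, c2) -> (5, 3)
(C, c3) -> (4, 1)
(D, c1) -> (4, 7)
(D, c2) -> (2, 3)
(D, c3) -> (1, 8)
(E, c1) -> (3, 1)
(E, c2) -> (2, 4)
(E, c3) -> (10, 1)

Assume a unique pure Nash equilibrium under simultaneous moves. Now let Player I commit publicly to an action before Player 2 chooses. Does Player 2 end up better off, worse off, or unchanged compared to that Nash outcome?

Work backward from Player 2's decision.
- A: Player 2 compares 5, 9, 1 and picks c2; Player I would get 8.
- B: Player 2 compares 0, 8, 3 and picks c2; Player I would get 2.
- C: Player 2 compares 10, 3, 1 and picks c1; Player I would get 9.
- D: Player 2 compares 7, 3, 8 and picks c3; Player I would get 1.
- E: Player 2 compares 1, 4, 1 and picks c2; Player I would get 2.
Among 8, 2, 9, 1, 2, the best is 9 at C. Subgame-perfect outcome: (C, c1) with payoffs (9, 10).
Under simultaneous play:
Player I's best replies: c1→B; c2→A; c3→E.
Player 2's best replies: A→c2; B→c2; C→c1; D→c3; E→c2.
The unique mutual best reply is (A, c2), giving (8, 9).
Player 2 earns 10 sequentially versus 9 at the Nash outcome: better off.

better off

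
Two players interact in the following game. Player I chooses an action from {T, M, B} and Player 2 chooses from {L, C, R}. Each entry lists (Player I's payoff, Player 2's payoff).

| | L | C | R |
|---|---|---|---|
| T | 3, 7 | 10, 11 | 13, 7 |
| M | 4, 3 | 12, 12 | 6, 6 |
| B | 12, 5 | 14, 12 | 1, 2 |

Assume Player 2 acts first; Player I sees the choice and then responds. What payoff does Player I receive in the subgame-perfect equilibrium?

14

Player I best-responds to each possible Player 2 move:
- L: BR = B, leader payoff 5.
- C: BR = B, leader payoff 12.
- R: BR = T, leader payoff 7.
Player 2's induced payoffs are 5, 12, 7, so Player 2 commits to C. Subgame-perfect outcome: (B, C) with payoffs (14, 12).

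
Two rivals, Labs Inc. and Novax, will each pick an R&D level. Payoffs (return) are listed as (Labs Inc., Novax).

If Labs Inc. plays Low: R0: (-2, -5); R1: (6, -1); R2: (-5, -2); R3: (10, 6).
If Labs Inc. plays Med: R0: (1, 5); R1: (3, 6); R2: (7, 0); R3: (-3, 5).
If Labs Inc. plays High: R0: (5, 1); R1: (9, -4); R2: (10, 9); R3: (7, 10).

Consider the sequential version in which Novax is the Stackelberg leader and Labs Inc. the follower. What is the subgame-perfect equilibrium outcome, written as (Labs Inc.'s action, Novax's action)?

(High, R2)

Labs Inc. best-responds to each possible Novax move:
- R0: BR = High, leader payoff 1.
- R1: BR = High, leader payoff -4.
- R2: BR = High, leader payoff 9.
- R3: BR = Low, leader payoff 6.
Maximizing over 1, -4, 9, 6, Novax chooses R2. Subgame-perfect outcome: (High, R2) with payoffs (10, 9).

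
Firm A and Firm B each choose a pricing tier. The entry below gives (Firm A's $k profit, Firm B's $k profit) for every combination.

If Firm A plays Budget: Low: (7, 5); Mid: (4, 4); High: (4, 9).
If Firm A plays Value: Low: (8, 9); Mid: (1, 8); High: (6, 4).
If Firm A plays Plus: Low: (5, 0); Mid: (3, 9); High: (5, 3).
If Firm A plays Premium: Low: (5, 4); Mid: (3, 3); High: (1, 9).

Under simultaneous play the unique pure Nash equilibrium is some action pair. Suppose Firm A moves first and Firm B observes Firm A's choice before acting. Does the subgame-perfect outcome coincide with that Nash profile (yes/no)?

Work backward from Firm B's decision.
- Budget: Firm B compares 5, 4, 9 and picks High; Firm A would get 4.
- Value: Firm B compares 9, 8, 4 and picks Low; Firm A would get 8.
- Plus: Firm B compares 0, 9, 3 and picks Mid; Firm A would get 3.
- Premium: Firm B compares 4, 3, 9 and picks High; Firm A would get 1.
Among 4, 8, 3, 1, the best is 8 at Value. Subgame-perfect outcome: (Value, Low) with payoffs (8, 9).
Under simultaneous play:
Firm A's best replies: Low→Value; Mid→Budget; High→Value.
Firm B's best replies: Budget→High; Value→Low; Plus→Mid; Premium→High.
Only (Value, Low) has each player best-responding; Nash payoffs (8, 9).
Sequential outcome (Value, Low) coincides with the Nash profile (Value, Low).

yes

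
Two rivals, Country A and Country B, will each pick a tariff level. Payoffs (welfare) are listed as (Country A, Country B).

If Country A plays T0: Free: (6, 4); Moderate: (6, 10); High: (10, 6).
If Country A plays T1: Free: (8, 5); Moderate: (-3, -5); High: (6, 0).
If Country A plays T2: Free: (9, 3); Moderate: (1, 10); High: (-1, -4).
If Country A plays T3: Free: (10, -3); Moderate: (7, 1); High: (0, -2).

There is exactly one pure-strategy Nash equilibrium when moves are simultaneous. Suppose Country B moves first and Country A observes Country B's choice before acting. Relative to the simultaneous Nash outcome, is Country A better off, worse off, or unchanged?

Backward induction with Country B moving first.
- Free → Country A plays T3 (best of 6, 8, 9, 10); Country B gets -3.
- Moderate → Country A plays T3 (best of 6, -3, 1, 7); Country B gets 1.
- High → Country A plays T0 (best of 10, 6, -1, 0); Country B gets 6.
Country B's induced payoffs are -3, 1, 6, so Country B commits to High. Subgame-perfect outcome: (T0, High) with payoffs (10, 6).
For the simultaneous game, intersect best replies.
Country A's best replies: Free→T3; Moderate→T3; High→T0.
Country B's best replies: T0→Moderate; T1→Free; T2→Moderate; T3→Moderate.
Only (T3, Moderate) has each player best-responding; Nash payoffs (7, 1).
Country A earns 10 sequentially versus 7 at the Nash outcome: better off.

better off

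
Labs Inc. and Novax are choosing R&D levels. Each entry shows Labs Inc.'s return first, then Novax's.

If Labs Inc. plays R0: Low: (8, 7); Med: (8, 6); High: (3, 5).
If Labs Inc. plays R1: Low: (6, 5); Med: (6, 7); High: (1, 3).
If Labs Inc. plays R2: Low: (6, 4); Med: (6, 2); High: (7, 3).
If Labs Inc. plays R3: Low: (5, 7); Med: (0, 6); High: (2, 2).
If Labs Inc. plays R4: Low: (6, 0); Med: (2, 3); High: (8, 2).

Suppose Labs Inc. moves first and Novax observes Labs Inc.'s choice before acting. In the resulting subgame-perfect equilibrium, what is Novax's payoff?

Novax best-responds to each possible Labs Inc. move:
- R0: BR = Low, leader payoff 8.
- R1: BR = Med, leader payoff 6.
- R2: BR = Low, leader payoff 6.
- R3: BR = Low, leader payoff 5.
- R4: BR = Med, leader payoff 2.
Maximizing over 8, 6, 6, 5, 2, Labs Inc. chooses R0. Subgame-perfect outcome: (R0, Low) with payoffs (8, 7).

7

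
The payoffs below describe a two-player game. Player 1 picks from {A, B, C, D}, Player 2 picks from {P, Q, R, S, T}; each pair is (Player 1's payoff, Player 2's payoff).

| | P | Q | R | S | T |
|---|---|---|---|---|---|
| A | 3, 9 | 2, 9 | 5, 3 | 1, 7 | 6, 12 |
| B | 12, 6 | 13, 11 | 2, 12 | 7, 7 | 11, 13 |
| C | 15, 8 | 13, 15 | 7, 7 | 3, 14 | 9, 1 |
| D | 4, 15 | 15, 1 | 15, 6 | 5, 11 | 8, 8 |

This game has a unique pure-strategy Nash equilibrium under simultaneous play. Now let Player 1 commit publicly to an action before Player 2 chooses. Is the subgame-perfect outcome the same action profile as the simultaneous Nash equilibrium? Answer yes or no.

Work backward from Player 2's decision.
- A: Player 2 compares 9, 9, 3, 7, 12 and picks T; Player 1 would get 6.
- B: Player 2 compares 6, 11, 12, 7, 13 and picks T; Player 1 would get 11.
- C: Player 2 compares 8, 15, 7, 14, 1 and picks Q; Player 1 would get 13.
- D: Player 2 compares 15, 1, 6, 11, 8 and picks P; Player 1 would get 4.
Among 6, 11, 13, 4, the best is 13 at C. Subgame-perfect outcome: (C, Q) with payoffs (13, 15).
Now find the simultaneous Nash equilibrium.
Player 1's best replies: P→C; Q→D; R→D; S→B; T→B.
Player 2's best replies: A→T; B→T; C→Q; D→P.
Only (B, T) has each player best-responding; Nash payoffs (11, 13).
Sequential outcome (C, Q) differs from the Nash profile (B, T).

no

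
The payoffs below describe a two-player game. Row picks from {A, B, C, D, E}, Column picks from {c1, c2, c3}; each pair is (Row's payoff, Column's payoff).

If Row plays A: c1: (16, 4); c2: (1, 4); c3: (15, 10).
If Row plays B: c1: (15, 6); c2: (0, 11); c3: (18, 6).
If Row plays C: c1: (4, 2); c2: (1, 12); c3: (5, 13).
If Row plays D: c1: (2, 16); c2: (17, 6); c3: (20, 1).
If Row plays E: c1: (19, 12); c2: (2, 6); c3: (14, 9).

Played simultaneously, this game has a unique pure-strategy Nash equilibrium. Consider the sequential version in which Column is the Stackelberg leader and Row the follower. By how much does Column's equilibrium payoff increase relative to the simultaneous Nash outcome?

Solve by backward induction (Column leads).
- c1: Row compares 16, 15, 4, 2, 19 and picks E; Column would get 12.
- c2: Row compares 1, 0, 1, 17, 2 and picks D; Column would get 6.
- c3: Row compares 15, 18, 5, 20, 14 and picks D; Column would get 1.
Among 12, 6, 1, the best is 12 at c1. Subgame-perfect outcome: (E, c1) with payoffs (19, 12).
Now find the simultaneous Nash equilibrium.
Row's best replies: c1→E; c2→D; c3→D.
Column's best replies: A→c3; B→c2; C→c3; D→c1; E→c1.
The unique mutual best reply is (E, c1), giving (19, 12).
Column's commitment gain: 12 − 12 = 0.

0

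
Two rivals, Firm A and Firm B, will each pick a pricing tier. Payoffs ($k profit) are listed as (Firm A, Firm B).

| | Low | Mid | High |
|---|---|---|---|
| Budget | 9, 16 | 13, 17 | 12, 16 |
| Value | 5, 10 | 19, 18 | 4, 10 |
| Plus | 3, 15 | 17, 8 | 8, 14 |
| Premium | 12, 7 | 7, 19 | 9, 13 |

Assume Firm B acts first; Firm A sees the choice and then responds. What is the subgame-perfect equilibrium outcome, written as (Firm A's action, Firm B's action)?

(Value, Mid)

Solve by backward induction (Firm B leads).
- Low → Firm A plays Premium (best of 9, 5, 3, 12); Firm B gets 7.
- Mid → Firm A plays Value (best of 13, 19, 17, 7); Firm B gets 18.
- High → Firm A plays Budget (best of 12, 4, 8, 9); Firm B gets 16.
Among 7, 18, 16, the best is 18 at Mid. Subgame-perfect outcome: (Value, Mid) with payoffs (19, 18).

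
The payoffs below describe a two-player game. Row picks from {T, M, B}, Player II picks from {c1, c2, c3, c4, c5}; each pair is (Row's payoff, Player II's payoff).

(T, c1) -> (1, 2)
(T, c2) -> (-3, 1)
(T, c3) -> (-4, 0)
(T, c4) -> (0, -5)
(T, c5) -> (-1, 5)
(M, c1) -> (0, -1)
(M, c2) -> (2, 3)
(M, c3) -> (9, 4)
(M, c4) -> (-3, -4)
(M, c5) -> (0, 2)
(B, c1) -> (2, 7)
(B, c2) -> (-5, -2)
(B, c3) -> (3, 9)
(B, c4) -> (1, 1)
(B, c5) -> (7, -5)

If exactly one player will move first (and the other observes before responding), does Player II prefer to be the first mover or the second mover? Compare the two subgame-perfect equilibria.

first

If Row leads: Player II's best replies are T→c5, M→c3, B→c3; Row's induced payoffs -1, 9, 3; outcome (M, c3), payoffs (9, 4).
If Player II leads: Row's best replies are c1→B, c2→M, c3→M, c4→B, c5→B; Player II's induced payoffs 7, 3, 4, 1, -5; outcome (B, c1), payoffs (2, 7).
Player II gets 7 moving first and 4 moving second, so Player II prefers to move first.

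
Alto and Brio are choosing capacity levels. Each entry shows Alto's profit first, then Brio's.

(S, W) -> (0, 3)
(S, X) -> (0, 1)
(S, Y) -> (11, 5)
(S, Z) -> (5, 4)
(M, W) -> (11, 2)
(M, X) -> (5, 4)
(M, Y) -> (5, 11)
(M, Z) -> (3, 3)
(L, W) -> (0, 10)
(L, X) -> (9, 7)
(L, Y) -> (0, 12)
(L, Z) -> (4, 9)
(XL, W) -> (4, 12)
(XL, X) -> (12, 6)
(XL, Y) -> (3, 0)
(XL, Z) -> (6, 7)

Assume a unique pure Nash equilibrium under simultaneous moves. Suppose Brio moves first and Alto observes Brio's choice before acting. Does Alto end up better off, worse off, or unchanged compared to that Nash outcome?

worse off

Solve by backward induction (Brio leads).
- W: Alto compares 0, 11, 0, 4 and picks M; Brio would get 2.
- X: Alto compares 0, 5, 9, 12 and picks XL; Brio would get 6.
- Y: Alto compares 11, 5, 0, 3 and picks S; Brio would get 5.
- Z: Alto compares 5, 3, 4, 6 and picks XL; Brio would get 7.
Brio's induced payoffs are 2, 6, 5, 7, so Brio commits to Z. Subgame-perfect outcome: (XL, Z) with payoffs (6, 7).
Under simultaneous play:
Alto's best replies: W→M; X→XL; Y→S; Z→XL.
Brio's best replies: S→Y; M→Y; L→Y; XL→W.
Only (S, Y) has each player best-responding; Nash payoffs (11, 5).
Alto earns 6 sequentially versus 11 at the Nash outcome: worse off.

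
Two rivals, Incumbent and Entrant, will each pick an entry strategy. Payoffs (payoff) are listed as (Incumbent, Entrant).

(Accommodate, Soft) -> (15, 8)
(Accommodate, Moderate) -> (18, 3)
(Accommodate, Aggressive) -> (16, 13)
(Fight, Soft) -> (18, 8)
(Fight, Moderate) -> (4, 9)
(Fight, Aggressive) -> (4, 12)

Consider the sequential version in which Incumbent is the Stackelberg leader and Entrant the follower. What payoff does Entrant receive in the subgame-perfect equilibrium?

13

Entrant best-responds to each possible Incumbent move:
- Accommodate → Entrant plays Aggressive (best of 8, 3, 13); Incumbent gets 16.
- Fight → Entrant plays Aggressive (best of 8, 9, 12); Incumbent gets 4.
Maximizing over 16, 4, Incumbent chooses Accommodate. Subgame-perfect outcome: (Accommodate, Aggressive) with payoffs (16, 13).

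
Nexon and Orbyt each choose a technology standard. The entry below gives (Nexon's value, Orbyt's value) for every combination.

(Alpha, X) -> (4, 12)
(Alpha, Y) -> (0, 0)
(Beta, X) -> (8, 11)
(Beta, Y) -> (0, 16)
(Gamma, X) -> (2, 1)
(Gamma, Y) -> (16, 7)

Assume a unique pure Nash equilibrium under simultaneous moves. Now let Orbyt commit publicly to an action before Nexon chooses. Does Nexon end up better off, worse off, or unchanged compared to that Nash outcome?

worse off

Solve by backward induction (Orbyt leads).
- X: Nexon compares 4, 8, 2 and picks Beta; Orbyt would get 11.
- Y: Nexon compares 0, 0, 16 and picks Gamma; Orbyt would get 7.
Orbyt's induced payoffs are 11, 7, so Orbyt commits to X. Subgame-perfect outcome: (Beta, X) with payoffs (8, 11).
Now find the simultaneous Nash equilibrium.
Nexon's best replies: X→Beta; Y→Gamma.
Orbyt's best replies: Alpha→X; Beta→Y; Gamma→Y.
The unique mutual best reply is (Gamma, Y), giving (16, 7).
Nexon earns 8 sequentially versus 16 at the Nash outcome: worse off.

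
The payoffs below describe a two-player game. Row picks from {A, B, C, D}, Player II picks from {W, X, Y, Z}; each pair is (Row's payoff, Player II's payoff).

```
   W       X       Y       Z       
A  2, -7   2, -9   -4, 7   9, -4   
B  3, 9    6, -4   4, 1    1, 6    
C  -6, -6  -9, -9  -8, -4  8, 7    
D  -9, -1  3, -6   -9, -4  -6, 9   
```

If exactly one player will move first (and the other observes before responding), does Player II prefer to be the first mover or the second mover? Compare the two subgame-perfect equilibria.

first

If Row leads: Player II's best replies are A→Y, B→W, C→Z, D→Z; Row's induced payoffs -4, 3, 8, -6; outcome (C, Z), payoffs (8, 7).
If Player II leads: Row's best replies are W→B, X→B, Y→B, Z→A; Player II's induced payoffs 9, -4, 1, -4; outcome (B, W), payoffs (3, 9).
Player II gets 9 moving first and 7 moving second, so Player II prefers to move first.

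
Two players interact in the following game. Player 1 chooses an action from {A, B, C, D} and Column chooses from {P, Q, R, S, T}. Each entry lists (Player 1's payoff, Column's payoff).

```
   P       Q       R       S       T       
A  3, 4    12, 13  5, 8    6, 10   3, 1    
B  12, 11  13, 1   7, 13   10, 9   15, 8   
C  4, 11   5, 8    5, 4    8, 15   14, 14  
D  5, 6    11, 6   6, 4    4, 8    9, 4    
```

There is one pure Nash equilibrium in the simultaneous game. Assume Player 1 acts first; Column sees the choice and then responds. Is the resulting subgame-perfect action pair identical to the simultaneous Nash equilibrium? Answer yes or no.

Solve by backward induction (Player 1 leads).
- A: Column compares 4, 13, 8, 10, 1 and picks Q; Player 1 would get 12.
- B: Column compares 11, 1, 13, 9, 8 and picks R; Player 1 would get 7.
- C: Column compares 11, 8, 4, 15, 14 and picks S; Player 1 would get 8.
- D: Column compares 6, 6, 4, 8, 4 and picks S; Player 1 would get 4.
Maximizing over 12, 7, 8, 4, Player 1 chooses A. Subgame-perfect outcome: (A, Q) with payoffs (12, 13).
Now find the simultaneous Nash equilibrium.
Player 1's best replies: P→B; Q→B; R→B; S→B; T→B.
Column's best replies: A→Q; B→R; C→S; D→S.
The unique mutual best reply is (B, R), giving (7, 13).
Sequential outcome (A, Q) differs from the Nash profile (B, R).

no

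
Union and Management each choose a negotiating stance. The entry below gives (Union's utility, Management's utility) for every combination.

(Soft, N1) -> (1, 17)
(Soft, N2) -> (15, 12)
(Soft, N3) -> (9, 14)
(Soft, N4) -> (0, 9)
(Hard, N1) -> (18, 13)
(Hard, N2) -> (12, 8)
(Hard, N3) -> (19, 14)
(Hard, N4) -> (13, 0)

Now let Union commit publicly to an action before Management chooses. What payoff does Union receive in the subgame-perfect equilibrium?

Solve by backward induction (Union leads).
- Soft: BR = N1, leader payoff 1.
- Hard: BR = N3, leader payoff 19.
Among 1, 19, the best is 19 at Hard. Subgame-perfect outcome: (Hard, N3) with payoffs (19, 14).

19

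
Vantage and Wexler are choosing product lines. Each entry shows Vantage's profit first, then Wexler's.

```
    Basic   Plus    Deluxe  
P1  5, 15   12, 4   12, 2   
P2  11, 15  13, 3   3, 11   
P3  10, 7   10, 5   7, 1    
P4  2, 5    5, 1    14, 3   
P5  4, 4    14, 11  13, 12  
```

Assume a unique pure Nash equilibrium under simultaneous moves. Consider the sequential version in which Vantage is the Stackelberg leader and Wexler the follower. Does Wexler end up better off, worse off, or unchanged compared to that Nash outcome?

Wexler best-responds to each possible Vantage move:
- P1: Wexler compares 15, 4, 2 and picks Basic; Vantage would get 5.
- P2: Wexler compares 15, 3, 11 and picks Basic; Vantage would get 11.
- P3: Wexler compares 7, 5, 1 and picks Basic; Vantage would get 10.
- P4: Wexler compares 5, 1, 3 and picks Basic; Vantage would get 2.
- P5: Wexler compares 4, 11, 12 and picks Deluxe; Vantage would get 13.
Among 5, 11, 10, 2, 13, the best is 13 at P5. Subgame-perfect outcome: (P5, Deluxe) with payoffs (13, 12).
For the simultaneous game, intersect best replies.
Vantage's best replies: Basic→P2; Plus→P5; Deluxe→P4.
Wexler's best replies: P1→Basic; P2→Basic; P3→Basic; P4→Basic; P5→Deluxe.
Only (P2, Basic) has each player best-responding; Nash payoffs (11, 15).
Wexler earns 12 sequentially versus 15 at the Nash outcome: worse off.

worse off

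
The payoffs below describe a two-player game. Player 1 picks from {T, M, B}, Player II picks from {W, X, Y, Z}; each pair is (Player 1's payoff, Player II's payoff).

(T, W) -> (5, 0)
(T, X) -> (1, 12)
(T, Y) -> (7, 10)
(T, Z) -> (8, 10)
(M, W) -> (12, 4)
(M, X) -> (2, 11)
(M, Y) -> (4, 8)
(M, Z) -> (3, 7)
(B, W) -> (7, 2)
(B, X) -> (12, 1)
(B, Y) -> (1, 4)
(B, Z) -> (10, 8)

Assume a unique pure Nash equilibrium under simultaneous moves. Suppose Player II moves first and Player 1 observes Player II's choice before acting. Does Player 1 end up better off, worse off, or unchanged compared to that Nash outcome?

worse off

Backward induction with Player II moving first.
- W: Player 1 compares 5, 12, 7 and picks M; Player II would get 4.
- X: Player 1 compares 1, 2, 12 and picks B; Player II would get 1.
- Y: Player 1 compares 7, 4, 1 and picks T; Player II would get 10.
- Z: Player 1 compares 8, 3, 10 and picks B; Player II would get 8.
Player II's induced payoffs are 4, 1, 10, 8, so Player II commits to Y. Subgame-perfect outcome: (T, Y) with payoffs (7, 10).
Now find the simultaneous Nash equilibrium.
Player 1's best replies: W→M; X→B; Y→T; Z→B.
Player II's best replies: T→X; M→X; B→Z.
The unique mutual best reply is (B, Z), giving (10, 8).
Player 1 earns 7 sequentially versus 10 at the Nash outcome: worse off.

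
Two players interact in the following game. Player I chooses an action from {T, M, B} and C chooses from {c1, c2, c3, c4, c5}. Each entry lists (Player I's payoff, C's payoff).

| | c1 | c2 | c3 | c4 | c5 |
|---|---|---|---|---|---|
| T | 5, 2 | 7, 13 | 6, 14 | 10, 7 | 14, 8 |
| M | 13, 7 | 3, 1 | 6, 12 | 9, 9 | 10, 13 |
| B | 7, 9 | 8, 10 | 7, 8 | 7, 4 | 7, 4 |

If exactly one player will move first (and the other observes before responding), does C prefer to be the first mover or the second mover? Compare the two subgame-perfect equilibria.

second

If Player I leads: C's best replies are T→c3, M→c5, B→c2; Player I's induced payoffs 6, 10, 8; outcome (M, c5), payoffs (10, 13).
If C leads: Player I's best replies are c1→M, c2→B, c3→B, c4→T, c5→T; C's induced payoffs 7, 10, 8, 7, 8; outcome (B, c2), payoffs (8, 10).
C gets 10 moving first and 13 moving second, so C prefers to move second.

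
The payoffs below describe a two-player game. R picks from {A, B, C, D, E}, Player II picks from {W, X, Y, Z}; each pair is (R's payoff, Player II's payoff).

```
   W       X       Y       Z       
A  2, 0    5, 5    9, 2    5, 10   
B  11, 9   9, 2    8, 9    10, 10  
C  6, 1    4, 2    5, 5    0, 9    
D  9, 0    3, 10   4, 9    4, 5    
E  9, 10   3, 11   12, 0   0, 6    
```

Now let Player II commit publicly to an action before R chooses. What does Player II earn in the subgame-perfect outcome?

R best-responds to each possible Player II move:
- W → R plays B (best of 2, 11, 6, 9, 9); Player II gets 9.
- X → R plays B (best of 5, 9, 4, 3, 3); Player II gets 2.
- Y → R plays E (best of 9, 8, 5, 4, 12); Player II gets 0.
- Z → R plays B (best of 5, 10, 0, 4, 0); Player II gets 10.
Maximizing over 9, 2, 0, 10, Player II chooses Z. Subgame-perfect outcome: (B, Z) with payoffs (10, 10).

10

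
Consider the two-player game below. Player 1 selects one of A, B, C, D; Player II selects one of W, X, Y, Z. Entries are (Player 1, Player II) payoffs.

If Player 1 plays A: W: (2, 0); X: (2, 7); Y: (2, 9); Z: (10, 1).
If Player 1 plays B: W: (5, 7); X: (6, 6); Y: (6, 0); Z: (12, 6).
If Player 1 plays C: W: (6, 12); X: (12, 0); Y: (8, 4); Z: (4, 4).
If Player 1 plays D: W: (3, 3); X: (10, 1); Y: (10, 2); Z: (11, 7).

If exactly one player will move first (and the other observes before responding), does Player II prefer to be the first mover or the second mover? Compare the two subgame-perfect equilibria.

If Player 1 leads: Player II's best replies are A→Y, B→W, C→W, D→Z; Player 1's induced payoffs 2, 5, 6, 11; outcome (D, Z), payoffs (11, 7).
If Player II leads: Player 1's best replies are W→C, X→C, Y→D, Z→B; Player II's induced payoffs 12, 0, 2, 6; outcome (C, W), payoffs (6, 12).
Player II gets 12 moving first and 7 moving second, so Player II prefers to move first.

first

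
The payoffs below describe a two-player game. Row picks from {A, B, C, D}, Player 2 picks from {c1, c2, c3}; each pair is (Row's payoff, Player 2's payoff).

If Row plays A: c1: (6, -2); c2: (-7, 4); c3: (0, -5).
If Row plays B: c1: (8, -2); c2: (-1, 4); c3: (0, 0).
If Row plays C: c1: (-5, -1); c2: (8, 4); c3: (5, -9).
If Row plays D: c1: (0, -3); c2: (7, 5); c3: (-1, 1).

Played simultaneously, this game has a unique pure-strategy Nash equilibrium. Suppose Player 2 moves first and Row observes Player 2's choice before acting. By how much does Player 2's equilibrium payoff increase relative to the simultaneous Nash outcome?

0

Backward induction with Player 2 moving first.
- c1: BR = B, leader payoff -2.
- c2: BR = C, leader payoff 4.
- c3: BR = C, leader payoff -9.
Maximizing over -2, 4, -9, Player 2 chooses c2. Subgame-perfect outcome: (C, c2) with payoffs (8, 4).
Under simultaneous play:
Row's best replies: c1→B; c2→C; c3→C.
Player 2's best replies: A→c2; B→c2; C→c2; D→c2.
The unique mutual best reply is (C, c2), giving (8, 4).
Player 2's commitment gain: 4 − 4 = 0.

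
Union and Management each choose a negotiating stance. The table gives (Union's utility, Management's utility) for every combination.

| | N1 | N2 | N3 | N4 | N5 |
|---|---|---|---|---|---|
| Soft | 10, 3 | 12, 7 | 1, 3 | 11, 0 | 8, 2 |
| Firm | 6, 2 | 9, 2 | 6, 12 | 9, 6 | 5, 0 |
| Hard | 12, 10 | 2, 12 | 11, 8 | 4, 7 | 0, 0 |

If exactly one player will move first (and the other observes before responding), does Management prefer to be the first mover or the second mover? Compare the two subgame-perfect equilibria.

first

If Union leads: Management's best replies are Soft→N2, Firm→N3, Hard→N2; Union's induced payoffs 12, 6, 2; outcome (Soft, N2), payoffs (12, 7).
If Management leads: Union's best replies are N1→Hard, N2→Soft, N3→Hard, N4→Soft, N5→Soft; Management's induced payoffs 10, 7, 8, 0, 2; outcome (Hard, N1), payoffs (12, 10).
Management gets 10 moving first and 7 moving second, so Management prefers to move first.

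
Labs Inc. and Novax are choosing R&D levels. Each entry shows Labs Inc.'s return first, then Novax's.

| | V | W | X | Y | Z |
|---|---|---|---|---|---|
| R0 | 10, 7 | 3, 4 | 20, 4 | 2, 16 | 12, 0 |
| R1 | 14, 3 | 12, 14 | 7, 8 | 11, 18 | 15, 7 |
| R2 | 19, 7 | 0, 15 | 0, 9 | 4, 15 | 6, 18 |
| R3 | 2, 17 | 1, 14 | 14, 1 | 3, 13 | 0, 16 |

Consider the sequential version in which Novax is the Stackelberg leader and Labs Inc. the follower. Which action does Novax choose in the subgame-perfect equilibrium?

Labs Inc. best-responds to each possible Novax move:
- V: BR = R2, leader payoff 7.
- W: BR = R1, leader payoff 14.
- X: BR = R0, leader payoff 4.
- Y: BR = R1, leader payoff 18.
- Z: BR = R1, leader payoff 7.
Maximizing over 7, 14, 4, 18, 7, Novax chooses Y. Subgame-perfect outcome: (R1, Y) with payoffs (11, 18).

Y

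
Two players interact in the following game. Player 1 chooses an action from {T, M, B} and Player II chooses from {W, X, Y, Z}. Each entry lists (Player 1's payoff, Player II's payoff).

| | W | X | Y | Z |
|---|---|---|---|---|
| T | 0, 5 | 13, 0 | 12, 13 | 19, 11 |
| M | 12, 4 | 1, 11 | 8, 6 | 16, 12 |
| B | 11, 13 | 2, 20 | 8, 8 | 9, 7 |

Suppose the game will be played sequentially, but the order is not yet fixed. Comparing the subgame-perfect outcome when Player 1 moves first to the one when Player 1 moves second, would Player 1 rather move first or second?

If Player 1 leads: Player II's best replies are T→Y, M→Z, B→X; Player 1's induced payoffs 12, 16, 2; outcome (M, Z), payoffs (16, 12).
If Player II leads: Player 1's best replies are W→M, X→T, Y→T, Z→T; Player II's induced payoffs 4, 0, 13, 11; outcome (T, Y), payoffs (12, 13).
Player 1 gets 16 moving first and 12 moving second, so Player 1 prefers to move first.

first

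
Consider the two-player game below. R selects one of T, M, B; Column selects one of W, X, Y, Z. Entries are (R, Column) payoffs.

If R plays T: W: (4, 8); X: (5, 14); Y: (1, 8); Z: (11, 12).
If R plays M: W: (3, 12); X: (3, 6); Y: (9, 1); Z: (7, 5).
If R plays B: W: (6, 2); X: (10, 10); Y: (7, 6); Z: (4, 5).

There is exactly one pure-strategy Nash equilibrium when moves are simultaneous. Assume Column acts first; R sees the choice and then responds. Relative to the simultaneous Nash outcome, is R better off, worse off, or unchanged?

better off

Solve by backward induction (Column leads).
- W: R compares 4, 3, 6 and picks B; Column would get 2.
- X: R compares 5, 3, 10 and picks B; Column would get 10.
- Y: R compares 1, 9, 7 and picks M; Column would get 1.
- Z: R compares 11, 7, 4 and picks T; Column would get 12.
Among 2, 10, 1, 12, the best is 12 at Z. Subgame-perfect outcome: (T, Z) with payoffs (11, 12).
For the simultaneous game, intersect best replies.
R's best replies: W→B; X→B; Y→M; Z→T.
Column's best replies: T→X; M→W; B→X.
The unique mutual best reply is (B, X), giving (10, 10).
R earns 11 sequentially versus 10 at the Nash outcome: better off.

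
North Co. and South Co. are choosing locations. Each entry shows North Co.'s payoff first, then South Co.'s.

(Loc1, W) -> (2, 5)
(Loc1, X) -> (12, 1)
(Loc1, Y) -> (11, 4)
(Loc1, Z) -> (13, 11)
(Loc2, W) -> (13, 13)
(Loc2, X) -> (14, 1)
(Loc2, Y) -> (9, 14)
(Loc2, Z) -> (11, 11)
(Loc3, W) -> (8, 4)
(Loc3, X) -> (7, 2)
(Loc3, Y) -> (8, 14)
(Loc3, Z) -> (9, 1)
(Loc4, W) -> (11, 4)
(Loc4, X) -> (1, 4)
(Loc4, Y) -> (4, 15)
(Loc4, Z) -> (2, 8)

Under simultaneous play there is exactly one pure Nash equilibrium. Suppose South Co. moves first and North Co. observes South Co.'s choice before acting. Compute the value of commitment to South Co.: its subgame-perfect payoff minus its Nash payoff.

Solve by backward induction (South Co. leads).
- W: North Co. compares 2, 13, 8, 11 and picks Loc2; South Co. would get 13.
- X: North Co. compares 12, 14, 7, 1 and picks Loc2; South Co. would get 1.
- Y: North Co. compares 11, 9, 8, 4 and picks Loc1; South Co. would get 4.
- Z: North Co. compares 13, 11, 9, 2 and picks Loc1; South Co. would get 11.
Among 13, 1, 4, 11, the best is 13 at W. Subgame-perfect outcome: (Loc2, W) with payoffs (13, 13).
Under simultaneous play:
North Co.'s best replies: W→Loc2; X→Loc2; Y→Loc1; Z→Loc1.
South Co.'s best replies: Loc1→Z; Loc2→Y; Loc3→Y; Loc4→Y.
The unique mutual best reply is (Loc1, Z), giving (13, 11).
South Co.'s commitment gain: 13 − 11 = 2.

2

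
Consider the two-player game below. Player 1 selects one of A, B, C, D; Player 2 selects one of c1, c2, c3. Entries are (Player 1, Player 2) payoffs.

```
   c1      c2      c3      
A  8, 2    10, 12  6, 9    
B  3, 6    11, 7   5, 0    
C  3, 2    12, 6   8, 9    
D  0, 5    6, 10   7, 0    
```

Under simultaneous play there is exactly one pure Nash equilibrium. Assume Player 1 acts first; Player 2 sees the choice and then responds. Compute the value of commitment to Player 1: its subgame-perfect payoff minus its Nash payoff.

3

Work backward from Player 2's decision.
- A: Player 2 compares 2, 12, 9 and picks c2; Player 1 would get 10.
- B: Player 2 compares 6, 7, 0 and picks c2; Player 1 would get 11.
- C: Player 2 compares 2, 6, 9 and picks c3; Player 1 would get 8.
- D: Player 2 compares 5, 10, 0 and picks c2; Player 1 would get 6.
Maximizing over 10, 11, 8, 6, Player 1 chooses B. Subgame-perfect outcome: (B, c2) with payoffs (11, 7).
Now find the simultaneous Nash equilibrium.
Player 1's best replies: c1→A; c2→C; c3→C.
Player 2's best replies: A→c2; B→c2; C→c3; D→c2.
Only (C, c3) has each player best-responding; Nash payoffs (8, 9).
Player 1's commitment gain: 11 − 8 = 3.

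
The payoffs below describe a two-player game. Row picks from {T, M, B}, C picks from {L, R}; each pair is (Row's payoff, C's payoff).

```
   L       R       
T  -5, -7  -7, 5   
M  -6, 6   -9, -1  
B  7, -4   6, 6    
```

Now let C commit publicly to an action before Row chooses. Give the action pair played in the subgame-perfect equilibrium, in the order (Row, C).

(B, R)

Work backward from Row's decision.
- L: Row compares -5, -6, 7 and picks B; C would get -4.
- R: Row compares -7, -9, 6 and picks B; C would get 6.
C's induced payoffs are -4, 6, so C commits to R. Subgame-perfect outcome: (B, R) with payoffs (6, 6).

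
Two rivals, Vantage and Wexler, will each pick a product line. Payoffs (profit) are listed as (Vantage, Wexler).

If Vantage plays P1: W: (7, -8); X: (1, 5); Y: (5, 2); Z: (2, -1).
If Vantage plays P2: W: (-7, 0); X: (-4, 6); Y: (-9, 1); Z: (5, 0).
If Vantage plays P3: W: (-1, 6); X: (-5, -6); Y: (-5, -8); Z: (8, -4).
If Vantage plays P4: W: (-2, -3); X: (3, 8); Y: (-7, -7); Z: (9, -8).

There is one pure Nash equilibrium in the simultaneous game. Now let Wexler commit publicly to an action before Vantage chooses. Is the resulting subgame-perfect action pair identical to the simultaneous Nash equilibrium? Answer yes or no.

Solve by backward induction (Wexler leads).
- W: BR = P1, leader payoff -8.
- X: BR = P4, leader payoff 8.
- Y: BR = P1, leader payoff 2.
- Z: BR = P4, leader payoff -8.
Maximizing over -8, 8, 2, -8, Wexler chooses X. Subgame-perfect outcome: (P4, X) with payoffs (3, 8).
Now find the simultaneous Nash equilibrium.
Vantage's best replies: W→P1; X→P4; Y→P1; Z→P4.
Wexler's best replies: P1→X; P2→X; P3→W; P4→X.
The unique mutual best reply is (P4, X), giving (3, 8).
Sequential outcome (P4, X) coincides with the Nash profile (P4, X).

yes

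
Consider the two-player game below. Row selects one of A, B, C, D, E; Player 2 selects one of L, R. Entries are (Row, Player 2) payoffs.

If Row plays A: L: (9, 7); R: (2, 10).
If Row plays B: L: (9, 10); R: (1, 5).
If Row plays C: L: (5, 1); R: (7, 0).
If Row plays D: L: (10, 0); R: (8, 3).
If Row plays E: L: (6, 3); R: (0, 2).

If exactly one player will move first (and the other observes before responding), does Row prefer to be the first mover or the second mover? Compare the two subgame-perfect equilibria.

If Row leads: Player 2's best replies are A→R, B→L, C→L, D→R, E→L; Row's induced payoffs 2, 9, 5, 8, 6; outcome (B, L), payoffs (9, 10).
If Player 2 leads: Row's best replies are L→D, R→D; Player 2's induced payoffs 0, 3; outcome (D, R), payoffs (8, 3).
Row gets 9 moving first and 8 moving second, so Row prefers to move first.

first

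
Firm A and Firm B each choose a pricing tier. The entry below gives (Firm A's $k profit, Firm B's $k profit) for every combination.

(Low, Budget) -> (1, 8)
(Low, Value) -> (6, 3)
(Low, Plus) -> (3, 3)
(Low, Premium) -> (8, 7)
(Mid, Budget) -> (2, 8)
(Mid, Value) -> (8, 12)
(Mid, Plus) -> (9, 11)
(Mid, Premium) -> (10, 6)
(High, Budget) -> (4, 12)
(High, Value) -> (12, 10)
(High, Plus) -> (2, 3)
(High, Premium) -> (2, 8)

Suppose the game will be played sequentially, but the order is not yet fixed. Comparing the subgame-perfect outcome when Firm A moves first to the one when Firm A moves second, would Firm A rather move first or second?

If Firm A leads: Firm B's best replies are Low→Budget, Mid→Value, High→Budget; Firm A's induced payoffs 1, 8, 4; outcome (Mid, Value), payoffs (8, 12).
If Firm B leads: Firm A's best replies are Budget→High, Value→High, Plus→Mid, Premium→Mid; Firm B's induced payoffs 12, 10, 11, 6; outcome (High, Budget), payoffs (4, 12).
Firm A gets 8 moving first and 4 moving second, so Firm A prefers to move first.

first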